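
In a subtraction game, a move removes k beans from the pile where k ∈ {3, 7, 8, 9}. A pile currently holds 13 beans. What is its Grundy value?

Build the Grundy sequence with g(k) = mex{g(k−s) : s ∈ {3, 7, 8, 9}, s ≤ k}:
k:     0  1  2  3  4  5  6  7  8  9 10 11 12 13
g(k):  0  0  0  1  1  1  0  2  2  1  3  3  0  2
So g(13) = 2.

2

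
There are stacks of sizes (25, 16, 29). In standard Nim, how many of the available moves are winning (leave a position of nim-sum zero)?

3

Compute the nim-sum pairwise:
25 ^ 16 = 9
9 ^ 29 = 20
The overall nim-sum is X = 20. A stack of size p has a winning move iff p XOR X < p (reduce it to p XOR X).
  25: 25 XOR 20 = 13 < 25 — winning move (to 13).
  16: 16 XOR 20 = 4 < 16 — winning move (to 4).
  29: 29 XOR 20 = 9 < 29 — winning move (to 9).
That gives 3 winning moves.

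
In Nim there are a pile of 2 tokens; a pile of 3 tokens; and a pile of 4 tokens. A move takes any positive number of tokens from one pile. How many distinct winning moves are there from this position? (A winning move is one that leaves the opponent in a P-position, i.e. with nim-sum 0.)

1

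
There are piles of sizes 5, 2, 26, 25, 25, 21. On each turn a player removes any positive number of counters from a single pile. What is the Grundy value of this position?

8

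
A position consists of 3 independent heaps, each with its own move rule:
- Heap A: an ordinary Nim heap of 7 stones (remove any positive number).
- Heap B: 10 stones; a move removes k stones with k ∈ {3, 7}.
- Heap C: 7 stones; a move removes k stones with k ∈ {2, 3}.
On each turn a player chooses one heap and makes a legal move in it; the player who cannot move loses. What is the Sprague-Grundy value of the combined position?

6

Heap A is a plain Nim heap of size 7, so its Grundy value is 7.
Build the Grundy sequence for heap B with g(k) = mex{g(k−s) : s ∈ {3, 7}, s ≤ k}:
g(0) = mex{} = 0
g(1) = mex{} = 0
g(2) = mex{} = 0
g(3) = mex{0} = 1
g(4) = mex{0} = 1
g(5) = mex{0} = 1
g(6) = mex{1} = 0
g(7) = mex{0,1} = 2
g(8) = mex{0,1} = 2
g(9) = mex{0} = 1
g(10) = mex{1,2} = 0
So g(10) = 0.
For heap C, compute g(0), g(1), … with moves {2, 3}:
g(0) = mex{} = 0
g(1) = mex{} = 0
g(2) = mex{0} = 1
g(3) = mex{0} = 1
g(4) = mex{0,1} = 2
g(5) = mex{1} = 0
g(6) = mex{1,2} = 0
g(7) = mex{0,2} = 1
So g(7) = 1.
The value of a disjunctive sum is the nim-sum of the parts.
Combined value = 7 ⊕ 0 ⊕ 1 = 6.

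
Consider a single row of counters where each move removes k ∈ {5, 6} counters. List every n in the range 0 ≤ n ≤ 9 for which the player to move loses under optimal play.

Grundy values for subtraction set {5, 6}:
k:     0  1  2  3  4  5  6  7  8  9
g(k):  0  0  0  0  0  1  1  1  1  1
The P-positions (g = 0) in 0..9 are 0, 1, 2, 3, 4.

0, 1, 2, 3, 4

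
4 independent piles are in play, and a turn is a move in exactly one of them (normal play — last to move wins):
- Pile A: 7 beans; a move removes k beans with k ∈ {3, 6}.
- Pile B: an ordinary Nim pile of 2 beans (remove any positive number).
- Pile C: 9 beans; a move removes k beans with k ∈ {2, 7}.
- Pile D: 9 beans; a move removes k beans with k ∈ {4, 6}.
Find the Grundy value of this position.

For pile A, compute g(0), g(1), … with moves {3, 6}:
k:     0  1  2  3  4  5  6  7
g(k):  0  0  0  1  1  1  2  2
So g(7) = 2.
Pile B is a plain Nim pile of size 2, so its Grundy value is 2.
For pile C, compute g(0), g(1), … with moves {2, 7}:
g(0) = mex{} = 0
g(1) = mex{} = 0
g(2) = mex{0} = 1
g(3) = mex{0} = 1
g(4) = mex{1} = 0
g(5) = mex{1} = 0
g(6) = mex{0} = 1
g(7) = mex{0} = 1
g(8) = mex{0,1} = 2
g(9) = mex{1} = 0
So g(9) = 0.
For pile D, compute g(0), g(1), … with moves {4, 6}:
k:     0  1  2  3  4  5  6  7  8  9
g(k):  0  0  0  0  1  1  1  1  2  2
So g(9) = 2.
By the Sprague-Grundy theorem, the Grundy value of a sum of independent games is the XOR of the component values.
Combined value = 2 XOR 2 XOR 0 XOR 2 = 2.

2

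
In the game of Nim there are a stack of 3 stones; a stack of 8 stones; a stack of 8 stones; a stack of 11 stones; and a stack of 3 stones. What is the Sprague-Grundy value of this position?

11

Compute the nim-sum pairwise:
3 XOR 8 = 11
11 XOR 8 = 3
3 XOR 11 = 8
8 XOR 3 = 11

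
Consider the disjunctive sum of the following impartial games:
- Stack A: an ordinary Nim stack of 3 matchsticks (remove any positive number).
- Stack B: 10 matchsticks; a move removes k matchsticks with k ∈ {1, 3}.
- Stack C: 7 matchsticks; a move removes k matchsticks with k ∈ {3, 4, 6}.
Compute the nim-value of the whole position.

Stack A is a plain Nim stack of size 3, so its Grundy value is 3.
Grundy values for stack B (subtraction set {1, 3}):
g(0) = mex{} = 0
g(1) = mex{0} = 1
g(2) = mex{1} = 0
g(3) = mex{0} = 1
g(4) = mex{1} = 0
g(5) = mex{0} = 1
g(6) = mex{1} = 0
g(7) = mex{0} = 1
g(8) = mex{1} = 0
g(9) = mex{0} = 1
g(10) = mex{1} = 0
So g(10) = 0.
For stack C, compute g(0), g(1), … with moves {3, 4, 6}:
g(0) = mex{} = 0
g(1) = mex{} = 0
g(2) = mex{} = 0
g(3) = mex{0} = 1
g(4) = mex{0} = 1
g(5) = mex{0} = 1
g(6) = mex{0,1} = 2
g(7) = mex{0,1} = 2
So g(7) = 2.
The value of a disjunctive sum is the nim-sum of the parts.
Combined value = 3 ⊕ 0 ⊕ 2 = 1.

1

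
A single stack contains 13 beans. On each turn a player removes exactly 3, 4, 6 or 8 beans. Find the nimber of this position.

0

Build the Grundy sequence with g(k) = mex{g(k−s) : s ∈ {3, 4, 6, 8}, s ≤ k}:
g(0) = mex{} = 0
g(1) = mex{} = 0
g(2) = mex{} = 0
g(3) = mex{0} = 1
g(4) = mex{0} = 1
g(5) = mex{0} = 1
g(6) = mex{0,1} = 2
g(7) = mex{0,1} = 2
g(8) = mex{0,1} = 2
g(9) = mex{0,1,2} = 3
g(10) = mex{0,1,2} = 3
g(11) = mex{1,2} = 0
g(12) = mex{1,2,3} = 0
g(13) = mex{1,2,3} = 0
So g(13) = 0.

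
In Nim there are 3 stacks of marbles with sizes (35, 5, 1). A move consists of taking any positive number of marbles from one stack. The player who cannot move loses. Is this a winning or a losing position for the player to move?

Winning position

Write each in binary and XOR column by column:
  100011  (35)
  000101  (5)
  000001  (1)
  ------
  100111  (39)
The nim-sum is 39 ≠ 0, so this is an N-position: the player to move can win.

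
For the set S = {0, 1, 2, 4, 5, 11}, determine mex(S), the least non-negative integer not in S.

3

The values 0, 1, 2 are all present; 3 is the first non-negative integer missing from the set.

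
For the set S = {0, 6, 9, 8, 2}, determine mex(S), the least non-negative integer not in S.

1

0 is in the set but 1 is not, so the mex is 1.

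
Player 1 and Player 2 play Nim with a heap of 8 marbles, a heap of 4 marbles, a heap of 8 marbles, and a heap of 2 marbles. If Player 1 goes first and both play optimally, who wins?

Player 1 wins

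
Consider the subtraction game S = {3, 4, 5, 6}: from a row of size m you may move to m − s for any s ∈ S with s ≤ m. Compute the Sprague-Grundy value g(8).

Build the Grundy sequence with g(k) = mex{g(k−s) : s ∈ {3, 4, 5, 6}, s ≤ k}:
k:     0  1  2  3  4  5  6  7  8
g(k):  0  0  0  1  1  1  2  2  2
So g(8) = 2.

2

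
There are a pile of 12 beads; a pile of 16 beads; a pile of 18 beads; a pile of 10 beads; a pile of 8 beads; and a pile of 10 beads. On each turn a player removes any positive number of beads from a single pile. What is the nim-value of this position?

6

Compute the nim-sum pairwise:
12 XOR 16 = 28
28 XOR 18 = 14
14 XOR 10 = 4
4 XOR 8 = 12
12 XOR 10 = 6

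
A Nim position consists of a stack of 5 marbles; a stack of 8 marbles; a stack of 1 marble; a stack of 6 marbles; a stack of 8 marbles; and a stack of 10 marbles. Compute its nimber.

8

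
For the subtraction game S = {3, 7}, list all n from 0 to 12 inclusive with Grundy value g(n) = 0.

0, 1, 2, 6, 10, 11, 12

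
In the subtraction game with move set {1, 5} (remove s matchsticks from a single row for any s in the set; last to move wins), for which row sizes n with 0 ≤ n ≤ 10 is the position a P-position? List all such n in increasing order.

Grundy values for subtraction set {1, 5}:
g(0) = mex{} = 0
g(1) = mex{0} = 1
g(2) = mex{1} = 0
g(3) = mex{0} = 1
g(4) = mex{1} = 0
g(5) = mex{0} = 1
g(6) = mex{1} = 0
g(7) = mex{0} = 1
g(8) = mex{1} = 0
g(9) = mex{0} = 1
g(10) = mex{1} = 0
The P-positions (g = 0) in 0..10 are 0, 2, 4, 6, 8, 10.

0, 2, 4, 6, 8, 10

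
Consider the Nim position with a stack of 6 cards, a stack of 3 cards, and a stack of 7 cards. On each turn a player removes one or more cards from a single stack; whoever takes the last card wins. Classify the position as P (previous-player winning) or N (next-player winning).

N-position

Compute the nim-sum pairwise:
6 ^ 3 = 5
5 ^ 7 = 2
The nim-sum is 2 ≠ 0, so this is an N-position: the player to move can win.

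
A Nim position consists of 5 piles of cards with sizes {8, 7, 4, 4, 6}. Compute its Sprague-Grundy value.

9

Nim-sum: 8 XOR 7 XOR 4 XOR 4 XOR 6 = 9.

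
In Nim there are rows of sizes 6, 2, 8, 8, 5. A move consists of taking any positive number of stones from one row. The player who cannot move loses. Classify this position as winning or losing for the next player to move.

Winning position

Write each in binary and XOR column by column:
  0110  (6)
  0010  (2)
  1000  (8)
  1000  (8)
  0101  (5)
  ----
  0001  (1)
The nim-sum is 1 ≠ 0, so this is an N-position: the player to move can win.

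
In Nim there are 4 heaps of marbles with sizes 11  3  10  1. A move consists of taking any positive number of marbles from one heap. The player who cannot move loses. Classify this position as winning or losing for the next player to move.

Winning position

Nim-sum: 11 ⊕ 3 ⊕ 10 ⊕ 1 = 3.
The nim-sum is 3 ≠ 0, so this is an N-position: the player to move can win.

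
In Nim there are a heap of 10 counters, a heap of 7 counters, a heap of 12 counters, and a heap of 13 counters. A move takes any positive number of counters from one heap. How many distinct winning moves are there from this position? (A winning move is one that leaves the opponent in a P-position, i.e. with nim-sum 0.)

Nim-sum: 10 XOR 7 XOR 12 XOR 13 = 12.
The overall nim-sum is X = 12. A heap of size p has a winning move iff p XOR X < p (reduce it to p XOR X).
  10: 10 XOR 12 = 6 < 10 — winning move (to 6).
  7: 7 XOR 12 = 11 ≥ 7 — no move.
  12: 12 XOR 12 = 0 < 12 — winning move (to 0).
  13: 13 XOR 12 = 1 < 13 — winning move (to 1).
That gives 3 winning moves.

3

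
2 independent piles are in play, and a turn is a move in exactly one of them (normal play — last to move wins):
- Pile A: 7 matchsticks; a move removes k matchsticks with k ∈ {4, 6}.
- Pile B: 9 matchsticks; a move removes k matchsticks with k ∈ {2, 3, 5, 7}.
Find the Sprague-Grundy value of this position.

1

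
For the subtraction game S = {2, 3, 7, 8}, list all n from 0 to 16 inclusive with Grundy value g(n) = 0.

0, 1, 5, 6, 10, 11, 15, 16

Compute g(0), g(1), … for moves {2, 3, 7, 8}:
k:     0  1  2  3  4  5  6  7  8  9 10 11 12 13 14 15 16
g(k):  0  0  1  1  2  0  0  1  1  2  0  0  1  1  2  0  0
The P-positions (g = 0) in 0..16 are 0, 1, 5, 6, 10, 11, 15, 16.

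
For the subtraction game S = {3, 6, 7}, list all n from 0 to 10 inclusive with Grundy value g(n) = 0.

0, 1, 2, 10

Build the Grundy sequence with g(k) = mex{g(k−s) : s ∈ {3, 6, 7}, s ≤ k}:
g(0) = mex{} = 0
g(1) = mex{} = 0
g(2) = mex{} = 0
g(3) = mex{0} = 1
g(4) = mex{0} = 1
g(5) = mex{0} = 1
g(6) = mex{0,1} = 2
g(7) = mex{0,1} = 2
g(8) = mex{0,1} = 2
g(9) = mex{0,1,2} = 3
g(10) = mex{1,2} = 0
The P-positions (g = 0) in 0..10 are 0, 1, 2, 10.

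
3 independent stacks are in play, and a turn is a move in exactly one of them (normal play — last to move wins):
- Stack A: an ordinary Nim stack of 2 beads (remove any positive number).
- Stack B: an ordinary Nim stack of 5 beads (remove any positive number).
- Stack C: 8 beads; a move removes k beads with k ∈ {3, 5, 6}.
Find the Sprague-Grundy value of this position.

5

Stack A is a plain Nim stack of size 2, so its Grundy value is 2.
Stack B is a plain Nim stack of size 5, so its Grundy value is 5.
Grundy values for stack C (subtraction set {3, 5, 6}):
k:     0  1  2  3  4  5  6  7  8
g(k):  0  0  0  1  1  1  2  2  2
So g(8) = 2.
The value of a disjunctive sum is the nim-sum of the parts.
Combined value = 2 ⊕ 5 ⊕ 2 = 5.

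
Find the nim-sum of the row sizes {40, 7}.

47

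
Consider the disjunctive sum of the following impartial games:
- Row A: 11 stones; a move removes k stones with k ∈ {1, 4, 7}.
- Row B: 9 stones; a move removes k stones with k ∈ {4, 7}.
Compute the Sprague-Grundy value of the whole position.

3

Build the Grundy sequence for row A with g(k) = mex{g(k−s) : s ∈ {1, 4, 7}, s ≤ k}:
g(0) = mex{} = 0
g(1) = mex{0} = 1
g(2) = mex{1} = 0
g(3) = mex{0} = 1
g(4) = mex{0,1} = 2
g(5) = mex{1,2} = 0
g(6) = mex{0} = 1
g(7) = mex{0,1} = 2
g(8) = mex{1,2} = 0
g(9) = mex{0} = 1
g(10) = mex{1} = 0
g(11) = mex{0,2} = 1
So g(11) = 1.
Build the Grundy sequence for row B with g(k) = mex{g(k−s) : s ∈ {4, 7}, s ≤ k}:
k:     0  1  2  3  4  5  6  7  8  9
g(k):  0  0  0  0  1  1  1  1  2  2
So g(9) = 2.
The value of a disjunctive sum is the nim-sum of the parts.
Combined value = 1 XOR 2 = 3.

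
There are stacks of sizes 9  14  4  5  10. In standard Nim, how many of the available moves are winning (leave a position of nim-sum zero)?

3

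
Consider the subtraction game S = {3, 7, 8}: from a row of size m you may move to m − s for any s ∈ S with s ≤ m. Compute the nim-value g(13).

2

Compute g(0), g(1), … for moves {3, 7, 8}:
k:     0  1  2  3  4  5  6  7  8  9 10 11 12 13
g(k):  0  0  0  1  1  1  0  2  2  1  3  0  0  2
So g(13) = 2.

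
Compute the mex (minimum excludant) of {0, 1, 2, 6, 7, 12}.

3

The values 0, 1, 2 are all present; 3 is the first non-negative integer missing from the set.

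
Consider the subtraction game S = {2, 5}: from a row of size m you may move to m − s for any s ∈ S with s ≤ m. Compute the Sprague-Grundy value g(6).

1

Build the Grundy sequence with g(k) = mex{g(k−s) : s ∈ {2, 5}, s ≤ k}:
g(0) = mex{} = 0
g(1) = mex{} = 0
g(2) = mex{0} = 1
g(3) = mex{0} = 1
g(4) = mex{1} = 0
g(5) = mex{0,1} = 2
g(6) = mex{0} = 1
So g(6) = 1.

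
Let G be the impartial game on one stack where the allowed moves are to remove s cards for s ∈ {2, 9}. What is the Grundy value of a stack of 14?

Build the Grundy sequence with g(k) = mex{g(k−s) : s ∈ {2, 9}, s ≤ k}:
k:     0  1  2  3  4  5  6  7  8  9 10 11 12 13 14
g(k):  0  0  1  1  0  0  1  1  0  2  1  0  0  1  1
So g(14) = 1.

1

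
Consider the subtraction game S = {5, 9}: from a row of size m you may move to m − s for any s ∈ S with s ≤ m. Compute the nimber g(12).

2

Grundy values for subtraction set {5, 9}:
g(0) = mex{} = 0
g(1) = mex{} = 0
g(2) = mex{} = 0
g(3) = mex{} = 0
g(4) = mex{} = 0
g(5) = mex{0} = 1
g(6) = mex{0} = 1
g(7) = mex{0} = 1
g(8) = mex{0} = 1
g(9) = mex{0} = 1
g(10) = mex{0,1} = 2
g(11) = mex{0,1} = 2
g(12) = mex{0,1} = 2
So g(12) = 2.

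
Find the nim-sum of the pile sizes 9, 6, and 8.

Compute the nim-sum pairwise:
9 ^ 6 = 15
15 ^ 8 = 7

7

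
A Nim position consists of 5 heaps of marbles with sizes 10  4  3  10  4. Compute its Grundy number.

Compute the nim-sum pairwise:
10 ⊕ 4 = 14
14 ⊕ 3 = 13
13 ⊕ 10 = 7
7 ⊕ 4 = 3

3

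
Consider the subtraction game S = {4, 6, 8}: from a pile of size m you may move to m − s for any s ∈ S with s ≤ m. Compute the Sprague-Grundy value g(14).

0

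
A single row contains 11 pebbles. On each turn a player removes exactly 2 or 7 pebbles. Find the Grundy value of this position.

1

Compute g(0), g(1), … for moves {2, 7}:
g(0) = mex{} = 0
g(1) = mex{} = 0
g(2) = mex{0} = 1
g(3) = mex{0} = 1
g(4) = mex{1} = 0
g(5) = mex{1} = 0
g(6) = mex{0} = 1
g(7) = mex{0} = 1
g(8) = mex{0,1} = 2
g(9) = mex{1} = 0
g(10) = mex{1,2} = 0
g(11) = mex{0} = 1
So g(11) = 1.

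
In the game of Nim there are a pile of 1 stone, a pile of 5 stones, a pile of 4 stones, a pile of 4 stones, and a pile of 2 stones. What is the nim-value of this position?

Nim-sum: 1 ^ 5 ^ 4 ^ 4 ^ 2 = 6.

6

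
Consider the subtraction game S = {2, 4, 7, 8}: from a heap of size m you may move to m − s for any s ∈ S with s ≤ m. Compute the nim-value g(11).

0

Compute g(0), g(1), … for moves {2, 4, 7, 8}:
k:     0  1  2  3  4  5  6  7  8  9 10 11
g(k):  0  0  1  1  2  2  0  3  1  4  2  0
So g(11) = 0.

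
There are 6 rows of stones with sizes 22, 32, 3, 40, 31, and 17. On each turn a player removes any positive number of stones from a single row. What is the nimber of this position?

In binary:
  010110  (22)
  100000  (32)
  000011  (3)
  101000  (40)
  011111  (31)
  010001  (17)
  ------
  010011  (19)

19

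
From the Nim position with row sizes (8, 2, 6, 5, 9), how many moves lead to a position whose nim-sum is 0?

In binary:
  1000  (8)
  0010  (2)
  0110  (6)
  0101  (5)
  1001  (9)
  ----
  0000  (0)
The nim-sum is already 0, so every move leaves a nonzero nim-sum — there are no winning moves.

0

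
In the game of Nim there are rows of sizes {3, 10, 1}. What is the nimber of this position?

In binary:
  0011  (3)
  1010  (10)
  0001  (1)
  ----
  1000  (8)

8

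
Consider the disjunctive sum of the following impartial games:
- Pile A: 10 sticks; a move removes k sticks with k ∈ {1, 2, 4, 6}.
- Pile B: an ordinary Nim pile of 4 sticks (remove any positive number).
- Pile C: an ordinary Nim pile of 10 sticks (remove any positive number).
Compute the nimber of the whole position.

12

Grundy values for pile A (subtraction set {1, 2, 4, 6}):
g(0) = mex{} = 0
g(1) = mex{0} = 1
g(2) = mex{0,1} = 2
g(3) = mex{1,2} = 0
g(4) = mex{0,2} = 1
g(5) = mex{0,1} = 2
g(6) = mex{0,1,2} = 3
g(7) = mex{0,1,2,3} = 4
g(8) = mex{1,2,3,4} = 0
g(9) = mex{0,2,4} = 1
g(10) = mex{0,1,3} = 2
So g(10) = 2.
Pile B is a plain Nim pile of size 4, so its Grundy value is 4.
Pile C is a plain Nim pile of size 10, so its Grundy value is 10.
By the Sprague-Grundy theorem, the Grundy value of a sum of independent games is the XOR of the component values.
Combined value = 2 ⊕ 4 ⊕ 10 = 12.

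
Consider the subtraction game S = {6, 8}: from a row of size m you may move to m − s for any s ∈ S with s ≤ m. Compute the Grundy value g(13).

Grundy values for subtraction set {6, 8}:
g(0) = mex{} = 0
g(1) = mex{} = 0
g(2) = mex{} = 0
g(3) = mex{} = 0
g(4) = mex{} = 0
g(5) = mex{} = 0
g(6) = mex{0} = 1
g(7) = mex{0} = 1
g(8) = mex{0} = 1
g(9) = mex{0} = 1
g(10) = mex{0} = 1
g(11) = mex{0} = 1
g(12) = mex{0,1} = 2
g(13) = mex{0,1} = 2
So g(13) = 2.

2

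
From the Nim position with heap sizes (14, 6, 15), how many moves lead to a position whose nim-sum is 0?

Nim-sum: 14 ^ 6 ^ 15 = 7.
The overall nim-sum is X = 7. A heap of size p has a winning move iff p XOR X < p (reduce it to p XOR X).
  14: 14 XOR 7 = 9 < 14 — winning move (to 9).
  6: 6 XOR 7 = 1 < 6 — winning move (to 1).
  15: 15 XOR 7 = 8 < 15 — winning move (to 8).
That gives 3 winning moves.

3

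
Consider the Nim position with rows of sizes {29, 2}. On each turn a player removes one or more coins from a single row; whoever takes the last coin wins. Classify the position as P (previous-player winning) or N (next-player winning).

Compute the nim-sum pairwise:
29 XOR 2 = 31
The nim-sum is 31 ≠ 0, so this is an N-position: the player to move can win.

N-position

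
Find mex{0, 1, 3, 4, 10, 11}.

2

The values 0, 1 are all present; 2 is the first non-negative integer missing from the set.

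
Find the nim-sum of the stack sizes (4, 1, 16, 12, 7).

30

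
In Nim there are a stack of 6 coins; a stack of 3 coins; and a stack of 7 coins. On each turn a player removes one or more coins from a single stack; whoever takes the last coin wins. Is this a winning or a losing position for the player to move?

Nim-sum: 6 ⊕ 3 ⊕ 7 = 2.
The nim-sum is 2 ≠ 0, so this is an N-position: the player to move can win.

Winning position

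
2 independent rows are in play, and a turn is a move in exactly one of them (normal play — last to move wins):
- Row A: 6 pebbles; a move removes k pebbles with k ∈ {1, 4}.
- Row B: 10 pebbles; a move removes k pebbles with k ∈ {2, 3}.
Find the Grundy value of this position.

1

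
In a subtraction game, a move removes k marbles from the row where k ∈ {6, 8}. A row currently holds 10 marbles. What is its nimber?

1

Compute g(0), g(1), … for moves {6, 8}:
g(0) = mex{} = 0
g(1) = mex{} = 0
g(2) = mex{} = 0
g(3) = mex{} = 0
g(4) = mex{} = 0
g(5) = mex{} = 0
g(6) = mex{0} = 1
g(7) = mex{0} = 1
g(8) = mex{0} = 1
g(9) = mex{0} = 1
g(10) = mex{0} = 1
So g(10) = 1.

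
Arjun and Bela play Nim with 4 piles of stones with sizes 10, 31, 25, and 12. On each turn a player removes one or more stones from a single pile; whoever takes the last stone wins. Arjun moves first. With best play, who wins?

Compute the nim-sum pairwise:
10 XOR 31 = 21
21 XOR 25 = 12
12 XOR 12 = 0
The nim-sum is 0, so this is a P-position: the player to move is in a losing position under optimal play; Arjun is about to move from it and so loses — Bela wins.

Bela wins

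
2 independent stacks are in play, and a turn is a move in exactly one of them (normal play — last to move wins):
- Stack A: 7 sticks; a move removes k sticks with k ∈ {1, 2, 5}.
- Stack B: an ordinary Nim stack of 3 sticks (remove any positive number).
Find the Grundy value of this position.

2

Build the Grundy sequence for stack A with g(k) = mex{g(k−s) : s ∈ {1, 2, 5}, s ≤ k}:
k:     0  1  2  3  4  5  6  7
g(k):  0  1  2  0  1  2  0  1
So g(7) = 1.
Stack B is a plain Nim stack of size 3, so its Grundy value is 3.
By the Sprague-Grundy theorem, the Grundy value of a sum of independent games is the XOR of the component values.
Combined value = 1 XOR 3 = 2.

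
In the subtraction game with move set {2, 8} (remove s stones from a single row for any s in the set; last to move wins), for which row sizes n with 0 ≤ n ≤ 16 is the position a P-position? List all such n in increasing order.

Grundy values for subtraction set {2, 8}:
k:     0  1  2  3  4  5  6  7  8  9 10 11 12 13 14 15 16
g(k):  0  0  1  1  0  0  1  1  2  2  0  0  1  1  0  0  1
The P-positions (g = 0) in 0..16 are 0, 1, 4, 5, 10, 11, 14, 15.

0, 1, 4, 5, 10, 11, 14, 15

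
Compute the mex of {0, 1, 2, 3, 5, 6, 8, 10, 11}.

4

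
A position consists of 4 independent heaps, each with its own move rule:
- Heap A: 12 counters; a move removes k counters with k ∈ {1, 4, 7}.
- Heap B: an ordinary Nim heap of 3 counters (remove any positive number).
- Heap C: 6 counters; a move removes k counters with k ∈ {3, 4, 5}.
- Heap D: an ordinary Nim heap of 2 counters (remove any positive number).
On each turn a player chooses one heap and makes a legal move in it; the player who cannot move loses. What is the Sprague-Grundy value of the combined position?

1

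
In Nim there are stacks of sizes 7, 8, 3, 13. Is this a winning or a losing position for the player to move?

Winning position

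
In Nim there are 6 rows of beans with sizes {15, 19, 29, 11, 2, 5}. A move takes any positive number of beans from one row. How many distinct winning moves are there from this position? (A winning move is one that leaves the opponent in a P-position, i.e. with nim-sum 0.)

Nim-sum: 15 ^ 19 ^ 29 ^ 11 ^ 2 ^ 5 = 13.
The overall nim-sum is X = 13. A row of size p has a winning move iff p XOR X < p (reduce it to p XOR X).
  15: 15 XOR 13 = 2 < 15 — winning move (to 2).
  19: 19 XOR 13 = 30 ≥ 19 — no move.
  29: 29 XOR 13 = 16 < 29 — winning move (to 16).
  11: 11 XOR 13 = 6 < 11 — winning move (to 6).
  2: 2 XOR 13 = 15 ≥ 2 — no move.
  5: 5 XOR 13 = 8 ≥ 5 — no move.
That gives 3 winning moves.

3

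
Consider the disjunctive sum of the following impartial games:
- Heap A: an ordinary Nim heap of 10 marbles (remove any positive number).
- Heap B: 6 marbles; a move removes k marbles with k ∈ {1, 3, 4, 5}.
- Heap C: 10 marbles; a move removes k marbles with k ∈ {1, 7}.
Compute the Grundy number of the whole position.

8

Heap A is a plain Nim heap of size 10, so its Grundy value is 10.
Build the Grundy sequence for heap B with g(k) = mex{g(k−s) : s ∈ {1, 3, 4, 5}, s ≤ k}:
g(0) = mex{} = 0
g(1) = mex{0} = 1
g(2) = mex{1} = 0
g(3) = mex{0} = 1
g(4) = mex{0,1} = 2
g(5) = mex{0,1,2} = 3
g(6) = mex{0,1,3} = 2
So g(6) = 2.
Grundy values for heap C (subtraction set {1, 7}):
k:     0  1  2  3  4  5  6  7  8  9 10
g(k):  0  1  0  1  0  1  0  1  0  1  0
So g(10) = 0.
By the Sprague-Grundy theorem, the Grundy value of a sum of independent games is the XOR of the component values.
Combined value = 10 ⊕ 2 ⊕ 0 = 8.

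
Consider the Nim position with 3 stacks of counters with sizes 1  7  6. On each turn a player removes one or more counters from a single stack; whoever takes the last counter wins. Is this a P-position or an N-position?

Nim-sum: 1 ⊕ 7 ⊕ 6 = 0.
The nim-sum is 0, so this is a P-position: the player to move is in a losing position under optimal play.

P-position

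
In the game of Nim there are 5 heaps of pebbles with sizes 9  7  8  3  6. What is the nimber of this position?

3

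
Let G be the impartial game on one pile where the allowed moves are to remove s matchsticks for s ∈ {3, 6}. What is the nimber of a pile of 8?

Grundy values for subtraction set {3, 6}:
g(0) = mex{} = 0
g(1) = mex{} = 0
g(2) = mex{} = 0
g(3) = mex{0} = 1
g(4) = mex{0} = 1
g(5) = mex{0} = 1
g(6) = mex{0,1} = 2
g(7) = mex{0,1} = 2
g(8) = mex{0,1} = 2
So g(8) = 2.

2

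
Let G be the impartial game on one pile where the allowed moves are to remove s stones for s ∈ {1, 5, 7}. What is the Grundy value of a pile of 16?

Build the Grundy sequence with g(k) = mex{g(k−s) : s ∈ {1, 5, 7}, s ≤ k}:
k:     0  1  2  3  4  5  6  7  8  9 10 11 12 13 14 15 16
g(k):  0  1  0  1  0  1  0  1  0  1  0  1  0  1  0  1  0
So g(16) = 0.

0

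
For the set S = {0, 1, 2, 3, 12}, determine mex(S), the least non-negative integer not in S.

4

The values 0, 1, 2, 3 are all present; 4 is the first non-negative integer missing from the set.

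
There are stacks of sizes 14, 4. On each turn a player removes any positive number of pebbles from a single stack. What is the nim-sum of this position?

Bitwise XOR of the heap sizes:
  1110  (14)
  0100  (4)
  ----
  1010  (10)

10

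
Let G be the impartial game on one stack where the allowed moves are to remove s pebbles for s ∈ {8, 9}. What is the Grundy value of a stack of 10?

1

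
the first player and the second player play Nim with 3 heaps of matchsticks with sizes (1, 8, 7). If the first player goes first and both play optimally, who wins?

the first player wins

Nim-sum: 1 ^ 8 ^ 7 = 14.
The nim-sum is 14 ≠ 0, so this is an N-position: the player to move can win; the first player has a winning move.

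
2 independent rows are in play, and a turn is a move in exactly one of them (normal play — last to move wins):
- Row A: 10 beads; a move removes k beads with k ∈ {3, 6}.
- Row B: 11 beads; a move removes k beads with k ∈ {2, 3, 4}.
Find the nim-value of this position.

2

For row A, compute g(0), g(1), … with moves {3, 6}:
g(0) = mex{} = 0
g(1) = mex{} = 0
g(2) = mex{} = 0
g(3) = mex{0} = 1
g(4) = mex{0} = 1
g(5) = mex{0} = 1
g(6) = mex{0,1} = 2
g(7) = mex{0,1} = 2
g(8) = mex{0,1} = 2
g(9) = mex{1,2} = 0
g(10) = mex{1,2} = 0
So g(10) = 0.
For row B, compute g(0), g(1), … with moves {2, 3, 4}:
g(0) = mex{} = 0
g(1) = mex{} = 0
g(2) = mex{0} = 1
g(3) = mex{0} = 1
g(4) = mex{0,1} = 2
g(5) = mex{0,1} = 2
g(6) = mex{1,2} = 0
g(7) = mex{1,2} = 0
g(8) = mex{0,2} = 1
g(9) = mex{0,2} = 1
g(10) = mex{0,1} = 2
g(11) = mex{0,1} = 2
So g(11) = 2.
By the Sprague-Grundy theorem, the Grundy value of a sum of independent games is the XOR of the component values.
Combined value = 0 XOR 2 = 2.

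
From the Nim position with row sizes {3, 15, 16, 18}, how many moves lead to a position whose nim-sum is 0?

1

Nim-sum: 3 XOR 15 XOR 16 XOR 18 = 14.
The overall nim-sum is X = 14. A row of size p has a winning move iff p XOR X < p (reduce it to p XOR X).
  3: 3 XOR 14 = 13 ≥ 3 — no move.
  15: 15 XOR 14 = 1 < 15 — winning move (to 1).
  16: 16 XOR 14 = 30 ≥ 16 — no move.
  18: 18 XOR 14 = 28 ≥ 18 — no move.
That gives 1 winning move.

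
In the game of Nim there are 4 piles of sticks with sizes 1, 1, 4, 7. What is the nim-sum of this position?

In binary:
  001  (1)
  001  (1)
  100  (4)
  111  (7)
  ---
  011  (3)

3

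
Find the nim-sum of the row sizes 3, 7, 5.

Nim-sum: 3 ⊕ 7 ⊕ 5 = 1.

1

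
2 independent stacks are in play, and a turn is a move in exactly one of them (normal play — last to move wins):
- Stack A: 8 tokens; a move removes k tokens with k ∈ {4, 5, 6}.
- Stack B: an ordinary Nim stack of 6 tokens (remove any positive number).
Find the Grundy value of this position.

4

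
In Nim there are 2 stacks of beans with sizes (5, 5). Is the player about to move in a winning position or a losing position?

Losing position

In binary:
  101  (5)
  101  (5)
  ---
  000  (0)
The nim-sum is 0, so this is a P-position: the player to move is in a losing position under optimal play.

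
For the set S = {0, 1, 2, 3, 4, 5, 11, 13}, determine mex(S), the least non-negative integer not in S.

The values 0, 1, 2, 3, 4, 5 are all present; 6 is the first non-negative integer missing from the set.

6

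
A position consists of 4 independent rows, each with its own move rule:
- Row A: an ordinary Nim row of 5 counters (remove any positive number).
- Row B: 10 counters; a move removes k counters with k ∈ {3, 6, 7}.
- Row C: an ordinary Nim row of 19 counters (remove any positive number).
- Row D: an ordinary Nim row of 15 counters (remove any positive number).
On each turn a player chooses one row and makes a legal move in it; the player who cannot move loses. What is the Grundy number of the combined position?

25

Row A is a plain Nim row of size 5, so its Grundy value is 5.
Grundy values for row B (subtraction set {3, 6, 7}):
k:     0  1  2  3  4  5  6  7  8  9 10
g(k):  0  0  0  1  1  1  2  2  2  3  0
So g(10) = 0.
Row C is a plain Nim row of size 19, so its Grundy value is 19.
Row D is a plain Nim row of size 15, so its Grundy value is 15.
By the Sprague-Grundy theorem, the Grundy value of a sum of independent games is the XOR of the component values.
Combined value = 5 ⊕ 0 ⊕ 19 ⊕ 15 = 25.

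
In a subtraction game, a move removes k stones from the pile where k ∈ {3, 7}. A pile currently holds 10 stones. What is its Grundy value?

Grundy values for subtraction set {3, 7}:
k:     0  1  2  3  4  5  6  7  8  9 10
g(k):  0  0  0  1  1  1  0  2  2  1  0
So g(10) = 0.

0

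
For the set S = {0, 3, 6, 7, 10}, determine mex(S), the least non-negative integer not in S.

1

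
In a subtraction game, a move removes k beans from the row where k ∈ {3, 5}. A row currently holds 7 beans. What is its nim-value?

Grundy values for subtraction set {3, 5}:
g(0) = mex{} = 0
g(1) = mex{} = 0
g(2) = mex{} = 0
g(3) = mex{0} = 1
g(4) = mex{0} = 1
g(5) = mex{0} = 1
g(6) = mex{0,1} = 2
g(7) = mex{0,1} = 2
So g(7) = 2.

2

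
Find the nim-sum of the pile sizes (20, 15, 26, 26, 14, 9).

Bitwise XOR of the heap sizes:
  10100  (20)
  01111  (15)
  11010  (26)
  11010  (26)
  01110  (14)
  01001  (9)
  -----
  11100  (28)

28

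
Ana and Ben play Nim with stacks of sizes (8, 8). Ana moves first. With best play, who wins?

Ben wins

Nim-sum: 8 XOR 8 = 0.
The nim-sum is 0, so this is a P-position: the player to move is in a losing position under optimal play; Ana is about to move from it and so loses — Ben wins.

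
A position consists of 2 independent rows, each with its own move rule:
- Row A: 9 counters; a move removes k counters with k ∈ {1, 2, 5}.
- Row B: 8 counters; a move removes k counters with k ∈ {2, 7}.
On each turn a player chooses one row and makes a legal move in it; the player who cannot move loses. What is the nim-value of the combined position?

Build the Grundy sequence for row A with g(k) = mex{g(k−s) : s ∈ {1, 2, 5}, s ≤ k}:
k:     0  1  2  3  4  5  6  7  8  9
g(k):  0  1  2  0  1  2  0  1  2  0
So g(9) = 0.
Build the Grundy sequence for row B with g(k) = mex{g(k−s) : s ∈ {2, 7}, s ≤ k}:
k:     0  1  2  3  4  5  6  7  8
g(k):  0  0  1  1  0  0  1  1  2
So g(8) = 2.
The value of a disjunctive sum is the nim-sum of the parts.
Combined value = 0 XOR 2 = 2.

2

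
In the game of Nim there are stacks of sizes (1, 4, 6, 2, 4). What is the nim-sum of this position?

5

Bitwise XOR of the heap sizes:
  001  (1)
  100  (4)
  110  (6)
  010  (2)
  100  (4)
  ---
  101  (5)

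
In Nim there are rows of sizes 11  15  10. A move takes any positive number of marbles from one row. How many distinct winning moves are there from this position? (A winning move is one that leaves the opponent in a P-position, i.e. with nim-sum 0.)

Nim-sum: 11 ⊕ 15 ⊕ 10 = 14.
The overall nim-sum is X = 14. A row of size p has a winning move iff p XOR X < p (reduce it to p XOR X).
  11: 11 XOR 14 = 5 < 11 — winning move (to 5).
  15: 15 XOR 14 = 1 < 15 — winning move (to 1).
  10: 10 XOR 14 = 4 < 10 — winning move (to 4).
That gives 3 winning moves.

3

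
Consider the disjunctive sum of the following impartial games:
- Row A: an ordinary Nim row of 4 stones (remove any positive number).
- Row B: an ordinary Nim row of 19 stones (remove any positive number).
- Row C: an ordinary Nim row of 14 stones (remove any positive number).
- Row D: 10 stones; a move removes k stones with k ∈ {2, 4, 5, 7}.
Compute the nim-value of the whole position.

Row A is a plain Nim row of size 4, so its Grundy value is 4.
Row B is a plain Nim row of size 19, so its Grundy value is 19.
Row C is a plain Nim row of size 14, so its Grundy value is 14.
For row D, compute g(0), g(1), … with moves {2, 4, 5, 7}:
k:     0  1  2  3  4  5  6  7  8  9 10
g(k):  0  0  1  1  2  2  3  3  4  0  0
So g(10) = 0.
The value of a disjunctive sum is the nim-sum of the parts.
Combined value = 4 XOR 19 XOR 14 XOR 0 = 25.

25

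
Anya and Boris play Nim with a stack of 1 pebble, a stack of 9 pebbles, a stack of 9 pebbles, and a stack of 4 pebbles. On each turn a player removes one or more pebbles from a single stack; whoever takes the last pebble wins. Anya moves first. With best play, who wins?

Anya wins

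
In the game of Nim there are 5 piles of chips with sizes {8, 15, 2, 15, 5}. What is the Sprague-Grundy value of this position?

Compute the nim-sum pairwise:
8 ^ 15 = 7
7 ^ 2 = 5
5 ^ 15 = 10
10 ^ 5 = 15

15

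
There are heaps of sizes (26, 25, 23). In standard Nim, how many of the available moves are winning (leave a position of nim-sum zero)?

Bitwise XOR of the heap sizes:
  11010  (26)
  11001  (25)
  10111  (23)
  -----
  10100  (20)
The overall nim-sum is X = 20. A heap of size p has a winning move iff p XOR X < p (reduce it to p XOR X).
  26: 26 XOR 20 = 14 < 26 — winning move (to 14).
  25: 25 XOR 20 = 13 < 25 — winning move (to 13).
  23: 23 XOR 20 = 3 < 23 — winning move (to 3).
That gives 3 winning moves.

3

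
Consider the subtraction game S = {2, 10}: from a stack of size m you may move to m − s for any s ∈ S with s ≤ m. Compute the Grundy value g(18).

1

Compute g(0), g(1), … for moves {2, 10}:
k:     0  1  2  3  4  5  6  7  8  9 10 11 12 13 14 15 16 17 18
g(k):  0  0  1  1  0  0  1  1  0  0  1  1  0  0  1  1  0  0  1
So g(18) = 1.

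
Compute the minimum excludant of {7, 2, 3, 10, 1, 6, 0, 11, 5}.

4

The values 0, 1, 2, 3 are all present; 4 is the first non-negative integer missing from the set.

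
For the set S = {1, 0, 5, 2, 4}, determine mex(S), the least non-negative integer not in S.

3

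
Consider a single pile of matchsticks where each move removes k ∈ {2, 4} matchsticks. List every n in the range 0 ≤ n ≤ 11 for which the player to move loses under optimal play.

0, 1, 6, 7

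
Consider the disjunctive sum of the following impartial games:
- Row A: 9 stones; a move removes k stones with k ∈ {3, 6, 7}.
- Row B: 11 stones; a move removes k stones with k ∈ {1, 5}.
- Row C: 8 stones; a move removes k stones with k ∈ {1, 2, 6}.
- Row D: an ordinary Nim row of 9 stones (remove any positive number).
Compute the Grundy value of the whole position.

10

For row A, compute g(0), g(1), … with moves {3, 6, 7}:
k:     0  1  2  3  4  5  6  7  8  9
g(k):  0  0  0  1  1  1  2  2  2  3
So g(9) = 3.
Build the Grundy sequence for row B with g(k) = mex{g(k−s) : s ∈ {1, 5}, s ≤ k}:
g(0) = mex{} = 0
g(1) = mex{0} = 1
g(2) = mex{1} = 0
g(3) = mex{0} = 1
g(4) = mex{1} = 0
g(5) = mex{0} = 1
g(6) = mex{1} = 0
g(7) = mex{0} = 1
g(8) = mex{1} = 0
g(9) = mex{0} = 1
g(10) = mex{1} = 0
g(11) = mex{0} = 1
So g(11) = 1.
Build the Grundy sequence for row C with g(k) = mex{g(k−s) : s ∈ {1, 2, 6}, s ≤ k}:
k:     0  1  2  3  4  5  6  7  8
g(k):  0  1  2  0  1  2  3  0  1
So g(8) = 1.
Row D is a plain Nim row of size 9, so its Grundy value is 9.
By the Sprague-Grundy theorem, the Grundy value of a sum of independent games is the XOR of the component values.
Combined value = 3 XOR 1 XOR 1 XOR 9 = 10.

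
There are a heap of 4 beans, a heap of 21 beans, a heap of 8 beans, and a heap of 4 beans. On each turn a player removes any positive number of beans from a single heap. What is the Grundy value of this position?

29

In binary:
  00100  (4)
  10101  (21)
  01000  (8)
  00100  (4)
  -----
  11101  (29)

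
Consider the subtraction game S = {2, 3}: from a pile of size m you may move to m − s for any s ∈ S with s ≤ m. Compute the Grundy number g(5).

0

Build the Grundy sequence with g(k) = mex{g(k−s) : s ∈ {2, 3}, s ≤ k}:
g(0) = mex{} = 0
g(1) = mex{} = 0
g(2) = mex{0} = 1
g(3) = mex{0} = 1
g(4) = mex{0,1} = 2
g(5) = mex{1} = 0
So g(5) = 0.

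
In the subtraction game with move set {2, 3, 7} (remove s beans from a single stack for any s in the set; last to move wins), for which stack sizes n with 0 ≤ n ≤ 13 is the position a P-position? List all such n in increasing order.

0, 1, 5, 6, 10, 11

Build the Grundy sequence with g(k) = mex{g(k−s) : s ∈ {2, 3, 7}, s ≤ k}:
k:     0  1  2  3  4  5  6  7  8  9 10 11 12 13
g(k):  0  0  1  1  2  0  0  1  1  2  0  0  1  1
The P-positions (g = 0) in 0..13 are 0, 1, 5, 6, 10, 11.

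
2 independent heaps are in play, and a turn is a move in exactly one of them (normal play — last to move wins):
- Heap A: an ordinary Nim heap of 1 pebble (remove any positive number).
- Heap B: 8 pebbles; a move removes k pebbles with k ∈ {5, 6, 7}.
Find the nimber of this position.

0

Heap A is a plain Nim heap of size 1, so its Grundy value is 1.
Build the Grundy sequence for heap B with g(k) = mex{g(k−s) : s ∈ {5, 6, 7}, s ≤ k}:
k:     0  1  2  3  4  5  6  7  8
g(k):  0  0  0  0  0  1  1  1  1
So g(8) = 1.
The value of a disjunctive sum is the nim-sum of the parts.
Combined value = 1 ⊕ 1 = 0.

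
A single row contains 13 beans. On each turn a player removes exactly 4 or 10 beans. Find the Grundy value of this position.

1

Grundy values for subtraction set {4, 10}:
g(0) = mex{} = 0
g(1) = mex{} = 0
g(2) = mex{} = 0
g(3) = mex{} = 0
g(4) = mex{0} = 1
g(5) = mex{0} = 1
g(6) = mex{0} = 1
g(7) = mex{0} = 1
g(8) = mex{1} = 0
g(9) = mex{1} = 0
g(10) = mex{0,1} = 2
g(11) = mex{0,1} = 2
g(12) = mex{0} = 1
g(13) = mex{0} = 1
So g(13) = 1.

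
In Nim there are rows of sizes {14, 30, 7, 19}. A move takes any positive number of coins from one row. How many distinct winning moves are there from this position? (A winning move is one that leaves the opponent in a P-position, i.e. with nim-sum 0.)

3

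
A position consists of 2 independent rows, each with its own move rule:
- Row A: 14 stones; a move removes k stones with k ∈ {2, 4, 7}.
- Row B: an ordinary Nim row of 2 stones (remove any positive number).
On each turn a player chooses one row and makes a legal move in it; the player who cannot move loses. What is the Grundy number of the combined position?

3

Grundy values for row A (subtraction set {2, 4, 7}):
g(0) = mex{} = 0
g(1) = mex{} = 0
g(2) = mex{0} = 1
g(3) = mex{0} = 1
g(4) = mex{0,1} = 2
g(5) = mex{0,1} = 2
g(6) = mex{1,2} = 0
g(7) = mex{0,1,2} = 3
g(8) = mex{0,2} = 1
g(9) = mex{1,2,3} = 0
g(10) = mex{0,1} = 2
g(11) = mex{0,2,3} = 1
g(12) = mex{1,2} = 0
g(13) = mex{0,1} = 2
g(14) = mex{0,2,3} = 1
So g(14) = 1.
Row B is a plain Nim row of size 2, so its Grundy value is 2.
The value of a disjunctive sum is the nim-sum of the parts.
Combined value = 1 XOR 2 = 3.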